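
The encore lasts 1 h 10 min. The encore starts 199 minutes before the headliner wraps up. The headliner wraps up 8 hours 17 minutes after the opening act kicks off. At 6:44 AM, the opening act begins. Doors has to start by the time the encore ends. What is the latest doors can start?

The headliner ends at 6:44 AM + 497 min = 3:01 PM.
The encore starts at 3:01 PM − 199 min = 11:42 AM.
The encore ends at 11:42 AM + 70 min = 12:52 PM.
Doors is bounded by the encore, so the latest it can start is 12:52 PM.

12:52 PM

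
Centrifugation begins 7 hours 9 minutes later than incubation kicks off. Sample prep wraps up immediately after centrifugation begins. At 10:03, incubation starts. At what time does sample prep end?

Centrifugation starts at 10:03 + 429 min = 17:12.
So sample prep ends at 17:12.

17:12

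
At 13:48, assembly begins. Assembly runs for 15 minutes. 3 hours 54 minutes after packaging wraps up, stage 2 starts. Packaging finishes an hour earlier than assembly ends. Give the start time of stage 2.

Assembly ends at 13:48 + 15 min = 14:03.
Packaging ends at 14:03 − 60 min = 13:03.
Stage 2 starts at 13:03 + 234 min = 16:57.

16:57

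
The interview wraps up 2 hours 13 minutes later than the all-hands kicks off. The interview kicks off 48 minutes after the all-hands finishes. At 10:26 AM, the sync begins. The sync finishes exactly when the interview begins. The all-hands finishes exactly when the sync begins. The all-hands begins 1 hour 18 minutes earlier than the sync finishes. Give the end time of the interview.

The all-hands ends at 10:26 AM.
The interview starts at 10:26 AM + 48 min = 11:14 AM.
So the sync ends at 11:14 AM.
The all-hands starts at 11:14 AM − 78 min = 9:56 AM.
The interview ends at 9:56 AM + 133 min = 12:09 PM.

12:09 PM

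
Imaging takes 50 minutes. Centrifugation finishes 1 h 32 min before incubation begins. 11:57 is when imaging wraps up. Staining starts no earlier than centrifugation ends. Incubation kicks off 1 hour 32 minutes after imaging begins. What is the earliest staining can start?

11:07

Imaging starts at 11:57 − 50 min = 11:07.
Incubation starts at 11:07 + 92 min = 12:39.
Centrifugation ends at 12:39 − 92 min = 11:07.
Staining is bounded by centrifugation, so the earliest it can start is 11:07.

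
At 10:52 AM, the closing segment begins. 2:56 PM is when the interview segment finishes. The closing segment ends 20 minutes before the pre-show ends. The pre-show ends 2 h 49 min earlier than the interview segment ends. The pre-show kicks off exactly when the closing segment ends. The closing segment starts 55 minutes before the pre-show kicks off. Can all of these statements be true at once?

The pre-show ends at 2:56 PM − 169 min = 12:07 PM.
The closing segment ends at 12:07 PM − 20 min = 11:47 AM.
So the pre-show starts at 11:47 AM.
The closing segment starts at 11:47 AM − 55 min = 10:52 AM.
That matches the stated 10:52 AM, so the schedule is consistent.

Yes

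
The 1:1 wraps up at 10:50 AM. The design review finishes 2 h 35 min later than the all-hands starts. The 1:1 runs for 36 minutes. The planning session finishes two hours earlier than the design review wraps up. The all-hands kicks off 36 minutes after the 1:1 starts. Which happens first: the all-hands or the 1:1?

The 1:1 starts at 10:50 AM − 36 min = 10:14 AM.
The all-hands starts at 10:14 AM + 36 min = 10:50 AM.
The all-hands starts at 10:50 AM and the 1:1 starts at 10:14 AM, so the 1:1 is first.

the 1:1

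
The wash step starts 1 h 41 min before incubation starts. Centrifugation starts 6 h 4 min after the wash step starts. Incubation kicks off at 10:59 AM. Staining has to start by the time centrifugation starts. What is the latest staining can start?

The wash step starts at 10:59 AM − 101 min = 9:18 AM.
Centrifugation starts at 9:18 AM + 364 min = 3:22 PM.
Staining is bounded by centrifugation, so the latest it can start is 3:22 PM.

3:22 PM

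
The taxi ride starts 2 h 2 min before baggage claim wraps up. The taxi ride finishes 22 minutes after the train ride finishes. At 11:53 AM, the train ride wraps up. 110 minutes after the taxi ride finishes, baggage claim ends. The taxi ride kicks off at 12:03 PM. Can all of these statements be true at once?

Yes

The taxi ride ends at 11:53 AM + 22 min = 12:15 PM.
Baggage claim ends at 12:15 PM + 110 min = 2:05 PM.
The taxi ride starts at 2:05 PM − 122 min = 12:03 PM.
That matches the stated 12:03 PM, so the schedule is consistent.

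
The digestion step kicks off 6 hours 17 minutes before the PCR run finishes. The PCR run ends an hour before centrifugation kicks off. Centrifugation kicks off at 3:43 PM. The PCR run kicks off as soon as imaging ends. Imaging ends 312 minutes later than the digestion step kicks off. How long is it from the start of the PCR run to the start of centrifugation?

The PCR run ends at 3:43 PM − 60 min = 2:43 PM.
The digestion step starts at 2:43 PM − 377 min = 8:26 AM.
Imaging ends at 8:26 AM + 312 min = 1:38 PM.
So the PCR run starts at 1:38 PM.
From 1:38 PM to 3:43 PM is 2 hours 5 minutes.

2 hours 5 minutes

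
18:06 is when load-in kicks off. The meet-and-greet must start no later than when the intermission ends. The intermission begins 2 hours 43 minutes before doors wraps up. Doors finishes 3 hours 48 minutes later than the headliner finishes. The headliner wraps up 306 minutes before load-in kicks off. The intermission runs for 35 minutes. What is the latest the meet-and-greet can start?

The headliner ends at 18:06 − 306 min = 13:00.
Doors ends at 13:00 + 228 min = 16:48.
The intermission starts at 16:48 − 163 min = 14:05.
The intermission ends at 14:05 + 35 min = 14:40.
The meet-and-greet is bounded by the intermission, so the latest it can start is 14:40.

14:40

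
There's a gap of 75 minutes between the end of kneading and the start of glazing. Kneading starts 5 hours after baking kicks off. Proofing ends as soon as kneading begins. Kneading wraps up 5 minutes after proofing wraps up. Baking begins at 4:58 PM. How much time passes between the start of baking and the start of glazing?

380 minutes

Kneading starts at 4:58 PM + 300 min = 9:58 PM.
So proofing ends at 9:58 PM.
Kneading ends at 9:58 PM + 5 min = 10:03 PM.
Glazing starts at 10:03 PM + 75 min = 11:18 PM.
From 4:58 PM to 11:18 PM is 380 minutes.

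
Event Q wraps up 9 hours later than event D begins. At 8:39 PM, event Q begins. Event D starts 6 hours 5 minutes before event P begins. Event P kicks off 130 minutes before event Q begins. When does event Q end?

9:24 PM

Event P starts at 8:39 PM − 130 min = 6:29 PM.
Event D starts at 6:29 PM − 365 min = 12:24 PM.
Event Q ends at 12:24 PM + 540 min = 9:24 PM.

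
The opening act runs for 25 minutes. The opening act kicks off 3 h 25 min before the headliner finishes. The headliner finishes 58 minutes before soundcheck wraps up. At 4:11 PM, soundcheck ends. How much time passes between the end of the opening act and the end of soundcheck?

238 minutes

The headliner ends at 4:11 PM − 58 min = 3:13 PM.
The opening act starts at 3:13 PM − 205 min = 11:48 AM.
The opening act ends at 11:48 AM + 25 min = 12:13 PM.
From 12:13 PM to 4:11 PM is 238 minutes.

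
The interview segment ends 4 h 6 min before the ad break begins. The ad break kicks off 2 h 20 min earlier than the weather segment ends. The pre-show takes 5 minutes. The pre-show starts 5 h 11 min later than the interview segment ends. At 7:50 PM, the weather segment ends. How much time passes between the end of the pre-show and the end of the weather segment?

The ad break starts at 7:50 PM − 140 min = 5:30 PM.
The interview segment ends at 5:30 PM − 246 min = 1:24 PM.
The pre-show starts at 1:24 PM + 311 min = 6:35 PM.
The pre-show ends at 6:35 PM + 5 min = 6:40 PM.
From 6:40 PM to 7:50 PM is 1 hour 10 minutes.

1 hour 10 minutes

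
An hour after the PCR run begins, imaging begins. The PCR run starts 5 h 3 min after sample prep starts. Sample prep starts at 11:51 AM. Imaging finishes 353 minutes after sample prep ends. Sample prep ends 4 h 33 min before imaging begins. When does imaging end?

The PCR run starts at 11:51 AM + 303 min = 4:54 PM.
Imaging starts at 4:54 PM + 60 min = 5:54 PM.
Sample prep ends at 5:54 PM − 273 min = 1:21 PM.
Imaging ends at 1:21 PM + 353 min = 7:14 PM.

7:14 PM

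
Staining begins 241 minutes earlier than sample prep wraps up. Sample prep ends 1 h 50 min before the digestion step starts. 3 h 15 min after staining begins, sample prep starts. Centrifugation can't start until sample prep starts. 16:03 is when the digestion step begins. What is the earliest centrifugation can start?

13:27

Sample prep ends at 16:03 − 110 min = 14:13.
Staining starts at 14:13 − 241 min = 10:12.
Sample prep starts at 10:12 + 195 min = 13:27.
Centrifugation is bounded by sample prep, so the earliest it can start is 13:27.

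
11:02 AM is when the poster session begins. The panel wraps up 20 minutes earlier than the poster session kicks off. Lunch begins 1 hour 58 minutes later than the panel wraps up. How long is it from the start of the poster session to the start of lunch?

The panel ends at 11:02 AM − 20 min = 10:42 AM.
Lunch starts at 10:42 AM + 118 min = 12:40 PM.
From 11:02 AM to 12:40 PM is 98 minutes.

98 minutes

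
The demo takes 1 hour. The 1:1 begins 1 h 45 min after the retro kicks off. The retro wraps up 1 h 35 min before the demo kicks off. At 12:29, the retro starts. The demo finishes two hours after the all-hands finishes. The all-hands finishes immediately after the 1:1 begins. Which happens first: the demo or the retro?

The 1:1 starts at 12:29 + 105 min = 14:14.
So the all-hands ends at 14:14.
The demo ends at 14:14 + 120 min = 16:14.
The demo starts at 16:14 − 60 min = 15:14.
The demo starts at 15:14 and the retro starts at 12:29, so the retro is first.

the retro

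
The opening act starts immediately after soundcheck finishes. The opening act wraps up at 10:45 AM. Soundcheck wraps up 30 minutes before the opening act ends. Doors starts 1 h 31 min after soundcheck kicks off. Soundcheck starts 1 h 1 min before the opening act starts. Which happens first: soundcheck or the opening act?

soundcheck

Soundcheck ends at 10:45 AM − 30 min = 10:15 AM.
So the opening act starts at 10:15 AM.
Soundcheck starts at 10:15 AM − 61 min = 9:14 AM.
Soundcheck starts at 9:14 AM and the opening act starts at 10:15 AM, so soundcheck is first.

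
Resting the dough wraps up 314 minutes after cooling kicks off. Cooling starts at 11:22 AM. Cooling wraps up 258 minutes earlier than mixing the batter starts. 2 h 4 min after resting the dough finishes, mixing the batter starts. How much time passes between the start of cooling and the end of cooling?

180 minutes

Resting the dough ends at 11:22 AM + 314 min = 4:36 PM.
Mixing the batter starts at 4:36 PM + 124 min = 6:40 PM.
Cooling ends at 6:40 PM − 258 min = 2:22 PM.
From 11:22 AM to 2:22 PM is 180 minutes.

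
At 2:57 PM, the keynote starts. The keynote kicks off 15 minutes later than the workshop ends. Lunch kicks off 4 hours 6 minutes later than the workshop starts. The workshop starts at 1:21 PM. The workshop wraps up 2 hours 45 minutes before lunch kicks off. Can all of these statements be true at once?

Yes

Lunch starts at 1:21 PM + 246 min = 5:27 PM.
The workshop ends at 5:27 PM − 165 min = 2:42 PM.
The keynote starts at 2:42 PM + 15 min = 2:57 PM.
That matches the stated 2:57 PM, so the schedule is consistent.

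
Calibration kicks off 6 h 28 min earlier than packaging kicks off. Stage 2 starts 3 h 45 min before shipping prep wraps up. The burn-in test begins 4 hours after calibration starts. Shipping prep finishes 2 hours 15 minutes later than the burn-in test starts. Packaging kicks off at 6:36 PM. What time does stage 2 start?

2:38 PM

Calibration starts at 6:36 PM − 388 min = 12:08 PM.
The burn-in test starts at 12:08 PM + 240 min = 4:08 PM.
Shipping prep ends at 4:08 PM + 135 min = 6:23 PM.
Stage 2 starts at 6:23 PM − 225 min = 2:38 PM.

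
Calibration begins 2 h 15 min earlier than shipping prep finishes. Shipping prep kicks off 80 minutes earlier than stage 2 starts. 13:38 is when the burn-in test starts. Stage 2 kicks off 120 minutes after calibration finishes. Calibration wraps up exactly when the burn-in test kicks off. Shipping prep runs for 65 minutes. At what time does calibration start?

Calibration ends at 13:38.
Stage 2 starts at 13:38 + 120 min = 15:38.
Shipping prep starts at 15:38 − 80 min = 14:18.
Shipping prep ends at 14:18 + 65 min = 15:23.
Calibration starts at 15:23 − 135 min = 13:08.

13:08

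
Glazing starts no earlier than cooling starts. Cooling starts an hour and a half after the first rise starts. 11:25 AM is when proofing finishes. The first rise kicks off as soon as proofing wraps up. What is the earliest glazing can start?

The first rise starts at 11:25 AM.
Cooling starts at 11:25 AM + 90 min = 12:55 PM.
Glazing is bounded by cooling, so the earliest it can start is 12:55 PM.

12:55 PM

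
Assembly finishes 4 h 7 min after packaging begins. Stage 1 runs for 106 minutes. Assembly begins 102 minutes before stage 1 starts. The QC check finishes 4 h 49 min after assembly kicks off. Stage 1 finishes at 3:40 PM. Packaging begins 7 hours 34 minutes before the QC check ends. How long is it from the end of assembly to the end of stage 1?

2 hours 6 minutes

Stage 1 starts at 3:40 PM − 106 min = 1:54 PM.
Assembly starts at 1:54 PM − 102 min = 12:12 PM.
The QC check ends at 12:12 PM + 289 min = 5:01 PM.
Packaging starts at 5:01 PM − 454 min = 9:27 AM.
Assembly ends at 9:27 AM + 247 min = 1:34 PM.
From 1:34 PM to 3:40 PM is 2 hours 6 minutes.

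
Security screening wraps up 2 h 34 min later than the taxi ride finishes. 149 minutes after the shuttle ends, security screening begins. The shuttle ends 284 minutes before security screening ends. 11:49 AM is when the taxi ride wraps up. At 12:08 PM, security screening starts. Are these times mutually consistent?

Yes

Security screening ends at 11:49 AM + 154 min = 2:23 PM.
The shuttle ends at 2:23 PM − 284 min = 9:39 AM.
Security screening starts at 9:39 AM + 149 min = 12:08 PM.
That matches the stated 12:08 PM, so the schedule is consistent.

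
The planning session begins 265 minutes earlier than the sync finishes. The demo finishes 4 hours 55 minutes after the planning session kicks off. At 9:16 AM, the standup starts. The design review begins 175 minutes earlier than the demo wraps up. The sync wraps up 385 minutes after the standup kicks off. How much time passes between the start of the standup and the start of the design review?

The sync ends at 9:16 AM + 385 min = 3:41 PM.
The planning session starts at 3:41 PM − 265 min = 11:16 AM.
The demo ends at 11:16 AM + 295 min = 4:11 PM.
The design review starts at 4:11 PM − 175 min = 1:16 PM.
From 9:16 AM to 1:16 PM is 240 minutes.

240 minutes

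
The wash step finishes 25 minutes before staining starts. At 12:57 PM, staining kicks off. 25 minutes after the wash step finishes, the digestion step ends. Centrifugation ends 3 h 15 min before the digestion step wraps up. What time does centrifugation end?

The wash step ends at 12:57 PM − 25 min = 12:32 PM.
The digestion step ends at 12:32 PM + 25 min = 12:57 PM.
Centrifugation ends at 12:57 PM − 195 min = 9:42 AM.

9:42 AM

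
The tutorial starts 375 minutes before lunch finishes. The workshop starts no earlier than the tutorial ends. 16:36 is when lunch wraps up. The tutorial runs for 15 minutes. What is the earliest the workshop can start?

The tutorial starts at 16:36 − 375 min = 10:21.
The tutorial ends at 10:21 + 15 min = 10:36.
The workshop is bounded by the tutorial, so the earliest it can start is 10:36.

10:36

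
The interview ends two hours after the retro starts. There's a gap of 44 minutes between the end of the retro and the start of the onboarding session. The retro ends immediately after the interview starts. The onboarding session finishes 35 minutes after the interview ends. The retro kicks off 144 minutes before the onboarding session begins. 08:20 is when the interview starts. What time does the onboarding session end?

The retro ends at 08:20.
The onboarding session starts at 08:20 + 44 min = 09:04.
The retro starts at 09:04 − 144 min = 06:40.
The interview ends at 06:40 + 120 min = 08:40.
The onboarding session ends at 08:40 + 35 min = 09:15.

09:15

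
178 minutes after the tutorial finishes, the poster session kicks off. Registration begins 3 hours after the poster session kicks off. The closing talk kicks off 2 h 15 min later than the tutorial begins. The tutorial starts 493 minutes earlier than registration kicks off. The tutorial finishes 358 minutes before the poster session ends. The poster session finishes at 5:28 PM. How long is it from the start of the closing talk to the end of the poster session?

5 hours 58 minutes

The tutorial ends at 5:28 PM − 358 min = 11:30 AM.
The poster session starts at 11:30 AM + 178 min = 2:28 PM.
Registration starts at 2:28 PM + 180 min = 5:28 PM.
The tutorial starts at 5:28 PM − 493 min = 9:15 AM.
The closing talk starts at 9:15 AM + 135 min = 11:30 AM.
From 11:30 AM to 5:28 PM is 5 hours 58 minutes.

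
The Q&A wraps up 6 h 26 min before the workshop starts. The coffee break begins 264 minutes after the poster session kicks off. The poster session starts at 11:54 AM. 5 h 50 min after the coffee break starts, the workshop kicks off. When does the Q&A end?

3:42 PM

The coffee break starts at 11:54 AM + 264 min = 4:18 PM.
The workshop starts at 4:18 PM + 350 min = 10:08 PM.
The Q&A ends at 10:08 PM − 386 min = 3:42 PM.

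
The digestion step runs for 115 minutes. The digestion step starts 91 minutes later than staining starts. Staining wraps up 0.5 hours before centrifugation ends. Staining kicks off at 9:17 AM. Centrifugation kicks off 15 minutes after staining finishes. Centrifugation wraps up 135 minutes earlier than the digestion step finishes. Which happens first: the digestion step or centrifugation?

centrifugation

The digestion step starts at 9:17 AM + 91 min = 10:48 AM.
The digestion step ends at 10:48 AM + 115 min = 12:43 PM.
Centrifugation ends at 12:43 PM − 135 min = 10:28 AM.
Staining ends at 10:28 AM − 30 min = 9:58 AM.
Centrifugation starts at 9:58 AM + 15 min = 10:13 AM.
The digestion step starts at 10:48 AM and centrifugation starts at 10:13 AM, so centrifugation is first.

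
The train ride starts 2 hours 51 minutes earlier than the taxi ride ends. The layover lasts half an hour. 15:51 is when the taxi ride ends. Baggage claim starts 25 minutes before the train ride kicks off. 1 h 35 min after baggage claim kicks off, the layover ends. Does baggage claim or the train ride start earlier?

baggage claim

The train ride starts at 15:51 − 171 min = 13:00.
Baggage claim starts at 13:00 − 25 min = 12:35.
Baggage claim starts at 12:35 and the train ride starts at 13:00, so baggage claim is first.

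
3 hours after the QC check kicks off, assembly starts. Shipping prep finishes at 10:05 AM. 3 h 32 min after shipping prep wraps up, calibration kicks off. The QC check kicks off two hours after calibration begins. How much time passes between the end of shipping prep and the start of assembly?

8 hours 32 minutes

Calibration starts at 10:05 AM + 212 min = 1:37 PM.
The QC check starts at 1:37 PM + 120 min = 3:37 PM.
Assembly starts at 3:37 PM + 180 min = 6:37 PM.
From 10:05 AM to 6:37 PM is 8 hours 32 minutes.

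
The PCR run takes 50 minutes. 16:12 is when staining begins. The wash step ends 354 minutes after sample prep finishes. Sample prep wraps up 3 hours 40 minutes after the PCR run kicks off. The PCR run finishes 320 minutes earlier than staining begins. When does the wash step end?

The PCR run ends at 16:12 − 320 min = 10:52.
The PCR run starts at 10:52 − 50 min = 10:02.
Sample prep ends at 10:02 + 220 min = 13:42.
The wash step ends at 13:42 + 354 min = 19:36.

19:36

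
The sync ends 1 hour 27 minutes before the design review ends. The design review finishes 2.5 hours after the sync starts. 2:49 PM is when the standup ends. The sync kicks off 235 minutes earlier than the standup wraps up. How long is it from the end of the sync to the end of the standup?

The sync starts at 2:49 PM − 235 min = 10:54 AM.
The design review ends at 10:54 AM + 150 min = 1:24 PM.
The sync ends at 1:24 PM − 87 min = 11:57 AM.
From 11:57 AM to 2:49 PM is 172 minutes.

172 minutes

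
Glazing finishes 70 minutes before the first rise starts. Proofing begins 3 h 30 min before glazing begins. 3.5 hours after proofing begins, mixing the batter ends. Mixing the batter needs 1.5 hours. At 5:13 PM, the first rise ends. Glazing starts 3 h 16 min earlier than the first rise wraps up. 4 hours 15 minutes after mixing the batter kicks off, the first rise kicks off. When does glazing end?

3:32 PM

Glazing starts at 5:13 PM − 196 min = 1:57 PM.
Proofing starts at 1:57 PM − 210 min = 10:27 AM.
Mixing the batter ends at 10:27 AM + 210 min = 1:57 PM.
Mixing the batter starts at 1:57 PM − 90 min = 12:27 PM.
The first rise starts at 12:27 PM + 255 min = 4:42 PM.
Glazing ends at 4:42 PM − 70 min = 3:32 PM.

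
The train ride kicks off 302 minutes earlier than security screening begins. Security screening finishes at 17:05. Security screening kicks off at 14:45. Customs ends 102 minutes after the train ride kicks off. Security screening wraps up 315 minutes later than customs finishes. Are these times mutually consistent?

No

The train ride starts at 14:45 − 302 min = 09:43.
Customs ends at 09:43 + 102 min = 11:25.
Security screening ends at 11:25 + 315 min = 16:40.
But security screening is also said to end at 17:05 — a 25-minute conflict.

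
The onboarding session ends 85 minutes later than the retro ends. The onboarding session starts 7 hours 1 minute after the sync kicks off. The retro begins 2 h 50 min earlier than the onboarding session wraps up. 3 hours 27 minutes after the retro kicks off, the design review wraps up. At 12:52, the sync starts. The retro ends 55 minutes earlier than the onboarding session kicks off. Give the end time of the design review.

21:00

The onboarding session starts at 12:52 + 421 min = 19:53.
The retro ends at 19:53 − 55 min = 18:58.
The onboarding session ends at 18:58 + 85 min = 20:23.
The retro starts at 20:23 − 170 min = 17:33.
The design review ends at 17:33 + 207 min = 21:00.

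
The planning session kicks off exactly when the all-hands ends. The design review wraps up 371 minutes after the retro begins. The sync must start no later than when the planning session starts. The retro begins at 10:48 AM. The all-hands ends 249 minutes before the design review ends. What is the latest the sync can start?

12:50 PM

The design review ends at 10:48 AM + 371 min = 4:59 PM.
The all-hands ends at 4:59 PM − 249 min = 12:50 PM.
So the planning session starts at 12:50 PM.
The sync is bounded by the planning session, so the latest it can start is 12:50 PM.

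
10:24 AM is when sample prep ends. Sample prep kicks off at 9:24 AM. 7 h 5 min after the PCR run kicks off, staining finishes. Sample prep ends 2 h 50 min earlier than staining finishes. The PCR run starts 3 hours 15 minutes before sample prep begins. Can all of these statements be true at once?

Yes

The PCR run starts at 9:24 AM − 195 min = 6:09 AM.
Staining ends at 6:09 AM + 425 min = 1:14 PM.
Sample prep ends at 1:14 PM − 170 min = 10:24 AM.
That matches the stated 10:24 AM, so the schedule is consistent.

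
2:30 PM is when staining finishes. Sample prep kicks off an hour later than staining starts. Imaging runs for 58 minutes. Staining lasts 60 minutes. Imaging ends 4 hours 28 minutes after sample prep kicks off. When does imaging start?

6:00 PM

Staining starts at 2:30 PM − 60 min = 1:30 PM.
Sample prep starts at 1:30 PM + 60 min = 2:30 PM.
Imaging ends at 2:30 PM + 268 min = 6:58 PM.
Imaging starts at 6:58 PM − 58 min = 6:00 PM.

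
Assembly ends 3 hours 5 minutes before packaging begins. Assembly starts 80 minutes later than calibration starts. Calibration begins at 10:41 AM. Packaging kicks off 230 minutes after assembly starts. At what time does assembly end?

Assembly starts at 10:41 AM + 80 min = 12:01 PM.
Packaging starts at 12:01 PM + 230 min = 3:51 PM.
Assembly ends at 3:51 PM − 185 min = 12:46 PM.

12:46 PM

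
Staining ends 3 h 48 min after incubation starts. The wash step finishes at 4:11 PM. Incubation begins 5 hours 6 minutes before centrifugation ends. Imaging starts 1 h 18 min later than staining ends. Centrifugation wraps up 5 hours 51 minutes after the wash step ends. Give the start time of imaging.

Centrifugation ends at 4:11 PM + 351 min = 10:02 PM.
Incubation starts at 10:02 PM − 306 min = 4:56 PM.
Staining ends at 4:56 PM + 228 min = 8:44 PM.
Imaging starts at 8:44 PM + 78 min = 10:02 PM.

10:02 PM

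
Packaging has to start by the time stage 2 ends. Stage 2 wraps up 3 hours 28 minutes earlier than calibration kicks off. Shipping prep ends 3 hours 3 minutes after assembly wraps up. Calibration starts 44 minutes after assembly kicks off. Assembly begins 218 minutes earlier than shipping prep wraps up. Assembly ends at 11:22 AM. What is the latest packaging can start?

Shipping prep ends at 11:22 AM + 183 min = 2:25 PM.
Assembly starts at 2:25 PM − 218 min = 10:47 AM.
Calibration starts at 10:47 AM + 44 min = 11:31 AM.
Stage 2 ends at 11:31 AM − 208 min = 8:03 AM.
Packaging is bounded by stage 2, so the latest it can start is 8:03 AM.

8:03 AM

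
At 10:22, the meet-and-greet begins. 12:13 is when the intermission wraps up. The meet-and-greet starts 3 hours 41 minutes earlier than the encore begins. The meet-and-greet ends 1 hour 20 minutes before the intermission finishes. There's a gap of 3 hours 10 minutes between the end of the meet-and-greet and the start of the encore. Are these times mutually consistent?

Yes

The meet-and-greet ends at 12:13 − 80 min = 10:53.
The encore starts at 10:53 + 190 min = 14:03.
The meet-and-greet starts at 14:03 − 221 min = 10:22.
That matches the stated 10:22, so the schedule is consistent.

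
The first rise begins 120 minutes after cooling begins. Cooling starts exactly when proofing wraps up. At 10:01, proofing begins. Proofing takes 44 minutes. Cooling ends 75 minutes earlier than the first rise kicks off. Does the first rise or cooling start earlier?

cooling

Proofing ends at 10:01 + 44 min = 10:45.
So cooling starts at 10:45.
The first rise starts at 10:45 + 120 min = 12:45.
The first rise starts at 12:45 and cooling starts at 10:45, so cooling is first.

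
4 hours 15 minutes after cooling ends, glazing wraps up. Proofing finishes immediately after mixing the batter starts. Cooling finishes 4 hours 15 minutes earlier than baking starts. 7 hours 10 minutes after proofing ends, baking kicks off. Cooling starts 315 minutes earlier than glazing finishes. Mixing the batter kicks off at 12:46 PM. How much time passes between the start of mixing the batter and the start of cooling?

1 hour 55 minutes

Proofing ends at 12:46 PM.
Baking starts at 12:46 PM + 430 min = 7:56 PM.
Cooling ends at 7:56 PM − 255 min = 3:41 PM.
Glazing ends at 3:41 PM + 255 min = 7:56 PM.
Cooling starts at 7:56 PM − 315 min = 2:41 PM.
From 12:46 PM to 2:41 PM is 1 hour 55 minutes.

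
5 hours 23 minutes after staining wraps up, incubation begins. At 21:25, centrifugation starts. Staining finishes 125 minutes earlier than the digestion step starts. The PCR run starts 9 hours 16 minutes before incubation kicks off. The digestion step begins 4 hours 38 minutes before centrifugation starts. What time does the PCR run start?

The digestion step starts at 21:25 − 278 min = 16:47.
Staining ends at 16:47 − 125 min = 14:42.
Incubation starts at 14:42 + 323 min = 20:05.
The PCR run starts at 20:05 − 556 min = 10:49.

10:49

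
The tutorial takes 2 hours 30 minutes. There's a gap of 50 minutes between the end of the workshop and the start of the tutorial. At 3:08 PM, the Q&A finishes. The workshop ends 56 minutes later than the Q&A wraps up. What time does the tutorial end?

The workshop ends at 3:08 PM + 56 min = 4:04 PM.
The tutorial starts at 4:04 PM + 50 min = 4:54 PM.
The tutorial ends at 4:54 PM + 150 min = 7:24 PM.

7:24 PM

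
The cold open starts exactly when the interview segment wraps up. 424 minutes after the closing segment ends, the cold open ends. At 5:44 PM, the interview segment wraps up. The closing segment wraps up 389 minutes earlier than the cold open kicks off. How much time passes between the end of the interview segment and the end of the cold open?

The cold open starts at 5:44 PM.
The closing segment ends at 5:44 PM − 389 min = 11:15 AM.
The cold open ends at 11:15 AM + 424 min = 6:19 PM.
From 5:44 PM to 6:19 PM is 35 minutes.

35 minutes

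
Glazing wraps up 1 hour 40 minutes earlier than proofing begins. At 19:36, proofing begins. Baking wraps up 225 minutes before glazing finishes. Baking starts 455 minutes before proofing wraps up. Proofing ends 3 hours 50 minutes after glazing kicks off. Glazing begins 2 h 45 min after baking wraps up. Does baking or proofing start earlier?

baking

Glazing ends at 19:36 − 100 min = 17:56.
Baking ends at 17:56 − 225 min = 14:11.
Glazing starts at 14:11 + 165 min = 16:56.
Proofing ends at 16:56 + 230 min = 20:46.
Baking starts at 20:46 − 455 min = 13:11.
Baking starts at 13:11 and proofing starts at 19:36, so baking is first.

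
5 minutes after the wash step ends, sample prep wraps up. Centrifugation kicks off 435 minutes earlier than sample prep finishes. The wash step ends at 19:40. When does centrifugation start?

Sample prep ends at 19:40 + 5 min = 19:45.
Centrifugation starts at 19:45 − 435 min = 12:30.

12:30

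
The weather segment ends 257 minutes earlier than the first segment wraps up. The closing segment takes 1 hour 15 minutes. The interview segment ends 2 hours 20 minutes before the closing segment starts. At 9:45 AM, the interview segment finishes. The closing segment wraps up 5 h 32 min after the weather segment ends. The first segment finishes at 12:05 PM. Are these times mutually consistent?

The weather segment ends at 12:05 PM − 257 min = 7:48 AM.
The closing segment ends at 7:48 AM + 332 min = 1:20 PM.
The closing segment starts at 1:20 PM − 75 min = 12:05 PM.
The interview segment ends at 12:05 PM − 140 min = 9:45 AM.
That matches the stated 9:45 AM, so the schedule is consistent.

Yes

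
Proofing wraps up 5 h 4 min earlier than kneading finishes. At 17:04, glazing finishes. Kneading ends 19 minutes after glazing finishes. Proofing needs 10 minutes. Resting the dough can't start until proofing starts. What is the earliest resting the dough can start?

12:09

Kneading ends at 17:04 + 19 min = 17:23.
Proofing ends at 17:23 − 304 min = 12:19.
Proofing starts at 12:19 − 10 min = 12:09.
Resting the dough is bounded by proofing, so the earliest it can start is 12:09.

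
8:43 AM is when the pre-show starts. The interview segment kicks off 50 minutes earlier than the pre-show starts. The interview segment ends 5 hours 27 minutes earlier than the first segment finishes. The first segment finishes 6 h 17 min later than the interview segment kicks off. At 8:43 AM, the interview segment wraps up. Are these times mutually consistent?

The interview segment starts at 8:43 AM − 50 min = 7:53 AM.
The first segment ends at 7:53 AM + 377 min = 2:10 PM.
The interview segment ends at 2:10 PM − 327 min = 8:43 AM.
That matches the stated 8:43 AM, so the schedule is consistent.

Yes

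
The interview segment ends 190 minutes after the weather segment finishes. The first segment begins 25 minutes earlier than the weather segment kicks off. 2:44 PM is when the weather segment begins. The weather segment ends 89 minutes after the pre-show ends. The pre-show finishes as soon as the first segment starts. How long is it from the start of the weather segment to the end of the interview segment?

The first segment starts at 2:44 PM − 25 min = 2:19 PM.
So the pre-show ends at 2:19 PM.
The weather segment ends at 2:19 PM + 89 min = 3:48 PM.
The interview segment ends at 3:48 PM + 190 min = 6:58 PM.
From 2:44 PM to 6:58 PM is 254 minutes.

254 minutes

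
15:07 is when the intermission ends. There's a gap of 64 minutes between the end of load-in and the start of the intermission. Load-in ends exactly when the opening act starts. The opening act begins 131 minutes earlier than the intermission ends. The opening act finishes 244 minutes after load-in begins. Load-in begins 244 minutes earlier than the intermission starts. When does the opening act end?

The opening act starts at 15:07 − 131 min = 12:56.
So load-in ends at 12:56.
The intermission starts at 12:56 + 64 min = 14:00.
Load-in starts at 14:00 − 244 min = 09:56.
The opening act ends at 09:56 + 244 min = 14:00.

14:00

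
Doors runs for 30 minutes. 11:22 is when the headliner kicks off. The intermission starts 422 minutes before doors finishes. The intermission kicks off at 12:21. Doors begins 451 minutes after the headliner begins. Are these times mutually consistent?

Yes

Doors starts at 11:22 + 451 min = 18:53.
Doors ends at 18:53 + 30 min = 19:23.
The intermission starts at 19:23 − 422 min = 12:21.
That matches the stated 12:21, so the schedule is consistent.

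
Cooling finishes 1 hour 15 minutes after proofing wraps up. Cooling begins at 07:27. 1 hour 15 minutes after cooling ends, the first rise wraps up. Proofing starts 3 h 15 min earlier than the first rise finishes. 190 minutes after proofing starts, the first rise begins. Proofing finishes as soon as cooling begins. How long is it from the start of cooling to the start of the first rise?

2 h 25 min

Proofing ends at 07:27.
Cooling ends at 07:27 + 75 min = 08:42.
The first rise ends at 08:42 + 75 min = 09:57.
Proofing starts at 09:57 − 195 min = 06:42.
The first rise starts at 06:42 + 190 min = 09:52.
From 07:27 to 09:52 is 2 h 25 min.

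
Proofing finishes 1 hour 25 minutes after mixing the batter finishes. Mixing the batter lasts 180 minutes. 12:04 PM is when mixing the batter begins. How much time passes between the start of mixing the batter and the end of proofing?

Mixing the batter ends at 12:04 PM + 180 min = 3:04 PM.
Proofing ends at 3:04 PM + 85 min = 4:29 PM.
From 12:04 PM to 4:29 PM is 265 minutes.

265 minutes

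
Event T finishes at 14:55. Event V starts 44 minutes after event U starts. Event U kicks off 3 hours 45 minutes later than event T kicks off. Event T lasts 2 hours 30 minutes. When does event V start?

16:54

Event T starts at 14:55 − 150 min = 12:25.
Event U starts at 12:25 + 225 min = 16:10.
Event V starts at 16:10 + 44 min = 16:54.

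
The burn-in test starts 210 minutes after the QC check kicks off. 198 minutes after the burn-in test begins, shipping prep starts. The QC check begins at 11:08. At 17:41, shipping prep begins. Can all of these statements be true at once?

The burn-in test starts at 11:08 + 210 min = 14:38.
Shipping prep starts at 14:38 + 198 min = 17:56.
But shipping prep is also said to start at 17:41 — a 15-minute conflict.

No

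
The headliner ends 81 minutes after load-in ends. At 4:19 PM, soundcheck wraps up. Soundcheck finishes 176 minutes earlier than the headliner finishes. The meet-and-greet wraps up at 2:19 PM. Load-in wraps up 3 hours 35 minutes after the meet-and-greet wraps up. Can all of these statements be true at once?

Load-in ends at 2:19 PM + 215 min = 5:54 PM.
The headliner ends at 5:54 PM + 81 min = 7:15 PM.
Soundcheck ends at 7:15 PM − 176 min = 4:19 PM.
That matches the stated 4:19 PM, so the schedule is consistent.

Yes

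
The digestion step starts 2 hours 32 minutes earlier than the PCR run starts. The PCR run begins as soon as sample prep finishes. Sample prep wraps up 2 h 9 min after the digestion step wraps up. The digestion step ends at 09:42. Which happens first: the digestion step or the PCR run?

the digestion step

Sample prep ends at 09:42 + 129 min = 11:51.
So the PCR run starts at 11:51.
The digestion step starts at 11:51 − 152 min = 09:19.
The digestion step starts at 09:19 and the PCR run starts at 11:51, so the digestion step is first.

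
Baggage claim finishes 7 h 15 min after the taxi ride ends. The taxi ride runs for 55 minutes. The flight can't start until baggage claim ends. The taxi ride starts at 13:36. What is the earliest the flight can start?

21:46

The taxi ride ends at 13:36 + 55 min = 14:31.
Baggage claim ends at 14:31 + 435 min = 21:46.
The flight is bounded by baggage claim, so the earliest it can start is 21:46.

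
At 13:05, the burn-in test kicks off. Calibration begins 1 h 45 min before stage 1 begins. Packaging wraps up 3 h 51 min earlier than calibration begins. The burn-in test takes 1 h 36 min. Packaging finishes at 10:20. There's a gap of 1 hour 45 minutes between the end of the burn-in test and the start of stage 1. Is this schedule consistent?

The burn-in test ends at 13:05 + 96 min = 14:41.
Stage 1 starts at 14:41 + 105 min = 16:26.
Calibration starts at 16:26 − 105 min = 14:41.
Packaging ends at 14:41 − 231 min = 10:50.
But packaging is also said to end at 10:20 — a 30-minute conflict.

No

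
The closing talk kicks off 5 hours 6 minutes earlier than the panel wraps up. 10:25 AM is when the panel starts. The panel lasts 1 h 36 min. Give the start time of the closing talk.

6:55 AM

The panel ends at 10:25 AM + 96 min = 12:01 PM.
The closing talk starts at 12:01 PM − 306 min = 6:55 AM.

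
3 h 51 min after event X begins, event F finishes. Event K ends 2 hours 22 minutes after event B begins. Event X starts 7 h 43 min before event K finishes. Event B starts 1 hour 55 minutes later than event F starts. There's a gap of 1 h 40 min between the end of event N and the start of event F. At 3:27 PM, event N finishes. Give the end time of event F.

5:32 PM

Event F starts at 3:27 PM + 100 min = 5:07 PM.
Event B starts at 5:07 PM + 115 min = 7:02 PM.
Event K ends at 7:02 PM + 142 min = 9:24 PM.
Event X starts at 9:24 PM − 463 min = 1:41 PM.
Event F ends at 1:41 PM + 231 min = 5:32 PM.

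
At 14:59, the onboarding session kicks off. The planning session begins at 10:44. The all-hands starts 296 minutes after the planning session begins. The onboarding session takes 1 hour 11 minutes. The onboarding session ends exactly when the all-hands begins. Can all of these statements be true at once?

The all-hands starts at 10:44 + 296 min = 15:40.
So the onboarding session ends at 15:40.
The onboarding session starts at 15:40 − 71 min = 14:29.
But the onboarding session is also said to start at 14:59 — a 30-minute conflict.

No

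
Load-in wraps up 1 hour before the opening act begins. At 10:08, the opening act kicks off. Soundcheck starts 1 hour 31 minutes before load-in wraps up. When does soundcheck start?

Load-in ends at 10:08 − 60 min = 09:08.
Soundcheck starts at 09:08 − 91 min = 07:37.

07:37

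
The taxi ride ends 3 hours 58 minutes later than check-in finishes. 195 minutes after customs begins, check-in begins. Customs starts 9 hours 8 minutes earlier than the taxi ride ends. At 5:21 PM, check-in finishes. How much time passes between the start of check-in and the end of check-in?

The taxi ride ends at 5:21 PM + 238 min = 9:19 PM.
Customs starts at 9:19 PM − 548 min = 12:11 PM.
Check-in starts at 12:11 PM + 195 min = 3:26 PM.
From 3:26 PM to 5:21 PM is 115 minutes.

115 minutes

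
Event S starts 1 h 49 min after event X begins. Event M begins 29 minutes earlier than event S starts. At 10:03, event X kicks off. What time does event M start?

11:23

Event S starts at 10:03 + 109 min = 11:52.
Event M starts at 11:52 − 29 min = 11:23.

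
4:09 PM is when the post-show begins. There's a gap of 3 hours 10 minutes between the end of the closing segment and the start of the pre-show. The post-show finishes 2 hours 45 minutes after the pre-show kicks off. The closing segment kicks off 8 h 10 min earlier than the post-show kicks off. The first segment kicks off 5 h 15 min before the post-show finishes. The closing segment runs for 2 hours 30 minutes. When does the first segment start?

The closing segment starts at 4:09 PM − 490 min = 7:59 AM.
The closing segment ends at 7:59 AM + 150 min = 10:29 AM.
The pre-show starts at 10:29 AM + 190 min = 1:39 PM.
The post-show ends at 1:39 PM + 165 min = 4:24 PM.
The first segment starts at 4:24 PM − 315 min = 11:09 AM.

11:09 AM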